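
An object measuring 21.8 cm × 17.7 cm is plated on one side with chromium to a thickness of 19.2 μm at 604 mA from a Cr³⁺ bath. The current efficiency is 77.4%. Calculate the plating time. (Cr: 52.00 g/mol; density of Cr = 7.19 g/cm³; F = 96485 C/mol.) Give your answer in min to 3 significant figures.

Plated area = 21.8 × 17.7 = 385.9 cm²
Volume = 385.9 × 19.2×10⁻⁴ cm = 0.7409 cm³
m(Cr) = 0.7409 × 7.19 = 5.327 g
n(Cr) = 5.327 / 52.00 = 0.1024 mol; n(e⁻) = 3 × 0.1024 = 0.3072 mol
Q = 0.3072 × 96485 / 0.774 = 38290 C
t = 38290 / 0.604 = 63390 s = 1060 min

1060 min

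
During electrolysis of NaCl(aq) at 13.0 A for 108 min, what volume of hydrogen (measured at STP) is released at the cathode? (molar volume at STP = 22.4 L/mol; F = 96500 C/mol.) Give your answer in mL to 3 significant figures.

9780 mL

Q = 13.0 A × 6480 s = 84240 C
n(e⁻) = Q/F = 84240/96500 = 0.8730 mol
2H⁺ + 2e⁻ → H₂, so n(H₂) = 0.8730 / 2 = 0.4365 mol
V = 0.4365 × 22.4 = 9.778 L
= 9780 mL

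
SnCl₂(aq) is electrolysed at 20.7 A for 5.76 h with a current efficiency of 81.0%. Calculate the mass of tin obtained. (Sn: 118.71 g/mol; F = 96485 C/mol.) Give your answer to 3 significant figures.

214 g

Q = 20.7 × 20736 = 4.292×10^5 C
n(e⁻) = 4.292×10^5 / 96485 = 4.448 mol
Sn²⁺ + 2e⁻ → Sn, so theoretical m(Sn) = 2.224 × 118.71 = 264.0 g
Actual mass = 81.0% × 264.0 = 214 g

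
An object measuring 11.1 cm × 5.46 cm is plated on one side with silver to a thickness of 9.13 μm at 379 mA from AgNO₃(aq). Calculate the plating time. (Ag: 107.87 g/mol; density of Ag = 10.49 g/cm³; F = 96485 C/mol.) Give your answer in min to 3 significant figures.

22.8 min

Plated area = 11.1 × 5.46 = 60.61 cm²
Volume = 60.61 × 9.13×10⁻⁴ cm = 0.05534 cm³
m(Ag) = 0.05534 × 10.49 = 0.5805 g
n(Ag) = 0.5805 / 107.87 = 0.005381 mol; n(e⁻) = 0.005381 mol
Q = 0.005381 × 96485 = 519.2 C
t = 519.2 / 0.379 = 1370 s = 22.8 min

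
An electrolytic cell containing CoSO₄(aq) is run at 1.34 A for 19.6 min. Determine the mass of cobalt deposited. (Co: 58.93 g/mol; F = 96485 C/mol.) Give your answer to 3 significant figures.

Charge passed = 1.34 × 1176 = 1576 C
Moles of electrons = 1576 / 96485 = 0.01633 mol
Co²⁺ + 2e⁻ → Co, so n(Co) = 0.01633 / 2 = 0.008165 mol
m = 0.008165 × 58.93 = 0.481 g

0.481 g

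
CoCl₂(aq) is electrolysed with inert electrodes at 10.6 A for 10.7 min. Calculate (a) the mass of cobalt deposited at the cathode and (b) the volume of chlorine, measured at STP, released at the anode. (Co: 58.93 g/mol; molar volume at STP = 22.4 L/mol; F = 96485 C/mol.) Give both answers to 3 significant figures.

Q = 10.6 × 642 = 6805 C; n(e⁻) = 6805 / 96485 = 0.07053 mol
Cathode: Co²⁺ + 2e⁻ → Co → n(Co) = 0.07053/2 = 0.03527 mol → 2.08 g
Anode: 2Cl⁻ → Cl₂ + 2e⁻ → n(Cl₂) = 0.07053/2 = 0.03527 mol → 0.790 L

2.08 g Co; 0.790 L Cl₂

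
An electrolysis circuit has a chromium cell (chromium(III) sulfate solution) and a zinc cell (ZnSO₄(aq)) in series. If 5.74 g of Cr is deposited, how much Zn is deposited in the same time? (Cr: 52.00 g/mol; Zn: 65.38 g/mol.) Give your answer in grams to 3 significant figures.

n(Cr) = 5.74 / 52.00 = 0.1104 mol
Cr³⁺ + 3e⁻ → Cr, so n(e⁻) = 3 × 0.1104 = 0.3312 mol
In series, the same 0.3312 mol of electrons flows through the second cell.
Zn²⁺ + 2e⁻ → Zn, so n(Zn) = 0.3312 / 2 = 0.1656 mol
m(Zn) = 0.1656 × 65.38 = 10.8 g

10.8 g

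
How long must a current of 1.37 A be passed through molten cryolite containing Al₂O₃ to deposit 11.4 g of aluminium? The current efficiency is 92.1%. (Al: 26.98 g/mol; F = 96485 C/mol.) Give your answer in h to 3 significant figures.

26.9 h

n(Al) = 11.4 / 26.98 = 0.4225 mol
Al³⁺ + 3e⁻ → Al, so n(e⁻) = 3 × 0.4225 = 1.268 mol
Q = 1.268 × 96485 / 0.921 = 1.328×10^5 C
t = Q / I = 1.328×10^5 / 1.37 = 96930 s = 26.9 h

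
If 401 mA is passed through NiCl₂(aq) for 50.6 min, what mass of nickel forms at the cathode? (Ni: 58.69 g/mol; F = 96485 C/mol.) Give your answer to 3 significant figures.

Q = 0.401 A × 3036 s = 1217 C
n(e⁻) = 1217 / 96485 = 0.01261 mol
Ni²⁺ + 2e⁻ → Ni, so n(Ni) = 0.01261 / 2 = 0.006305 mol
m = 0.006305 × 58.69 = 0.370 g

0.370 g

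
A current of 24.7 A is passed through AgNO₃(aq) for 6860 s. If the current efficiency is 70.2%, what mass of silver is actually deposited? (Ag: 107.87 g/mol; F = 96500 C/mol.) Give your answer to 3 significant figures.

Q = 24.7 × 6860 = 1.694×10^5 C
n(e⁻) = 1.694×10^5 / 96500 = 1.755 mol
Ag⁺ + e⁻ → Ag, so theoretical m(Ag) = 1.755 × 107.87 = 189.3 g
Actual mass = 70.2% × 189.3 = 133 g

133 g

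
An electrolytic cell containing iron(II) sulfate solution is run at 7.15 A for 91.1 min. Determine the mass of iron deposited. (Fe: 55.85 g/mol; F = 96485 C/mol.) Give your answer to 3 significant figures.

Charge passed = 7.15 × 5466 = 39080 C
n(e⁻) = Q/F = 39080/96485 = 0.4050 mol
Fe²⁺ + 2e⁻ → Fe, so n(Fe) = 0.4050 / 2 = 0.2025 mol
m = 0.2025 × 55.85 = 11.3 g

11.3 g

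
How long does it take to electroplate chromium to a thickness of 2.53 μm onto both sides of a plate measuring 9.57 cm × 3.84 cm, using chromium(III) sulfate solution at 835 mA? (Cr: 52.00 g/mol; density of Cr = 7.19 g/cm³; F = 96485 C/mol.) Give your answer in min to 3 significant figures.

Plated area = 2 × 9.57 × 3.84 = 73.50 cm²
Volume = 73.50 × 2.53×10⁻⁴ cm = 0.01860 cm³
m(Cr) = 0.01860 × 7.19 = 0.1337 g
n(Cr) = 0.1337 / 52.00 = 0.002571 mol; n(e⁻) = 3 × 0.002571 = 0.007713 mol
Q = 0.007713 × 96485 = 744.2 C
t = 744.2 / 0.835 = 891.3 s = 14.9 min

14.9 min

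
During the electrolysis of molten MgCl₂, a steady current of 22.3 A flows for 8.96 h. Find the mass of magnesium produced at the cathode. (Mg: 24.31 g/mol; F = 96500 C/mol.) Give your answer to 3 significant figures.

Q = 22.3 A × 32256 s = 7.193×10^5 C
n(e⁻) = 7.193×10^5 / 96500 = 7.454 mol
Mg²⁺ + 2e⁻ → Mg, so n(Mg) = 7.454 / 2 = 3.727 mol
m = 3.727 × 24.31 = 90.6 g

90.6 g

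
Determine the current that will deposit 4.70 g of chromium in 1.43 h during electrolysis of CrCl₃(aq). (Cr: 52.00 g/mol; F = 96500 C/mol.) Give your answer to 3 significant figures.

n(Cr) = 4.70 / 52.00 = 0.09038 mol
Cr³⁺ + 3e⁻ → Cr, so n(e⁻) = 3 × 0.09038 = 0.2711 mol
Q = 0.2711 × 96500 = 26160 C
I = Q / t = 26160 / 5148 s = 5.08 A

5.08 A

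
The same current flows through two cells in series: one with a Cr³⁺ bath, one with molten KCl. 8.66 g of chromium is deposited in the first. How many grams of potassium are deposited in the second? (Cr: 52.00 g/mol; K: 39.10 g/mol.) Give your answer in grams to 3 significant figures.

n(Cr) = 8.66 / 52.00 = 0.1665 mol
Cr³⁺ + 3e⁻ → Cr, so n(e⁻) = 3 × 0.1665 = 0.4995 mol
Same current for the same time ⇒ same n(e⁻) = 0.4995 mol in both cells.
K⁺ + e⁻ → K, so n(K) = 0.4995 mol
m(K) = 0.4995 × 39.10 = 19.5 g

19.5 g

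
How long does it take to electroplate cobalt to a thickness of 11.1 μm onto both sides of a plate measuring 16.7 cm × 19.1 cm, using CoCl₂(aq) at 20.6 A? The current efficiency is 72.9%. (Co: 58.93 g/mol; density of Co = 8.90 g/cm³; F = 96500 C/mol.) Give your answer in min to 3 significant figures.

Plated area = 2 × 16.7 × 19.1 = 637.9 cm²
Volume = 637.9 × 11.1×10⁻⁴ cm = 0.7081 cm³
m(Co) = 0.7081 × 8.90 = 6.302 g
n(Co) = 6.302 / 58.93 = 0.1069 mol; n(e⁻) = 2 × 0.1069 = 0.2138 mol
Q = 0.2138 × 96500 / 0.729 = 28300 C
t = 28300 / 20.6 = 1374 s = 22.9 min

22.9 min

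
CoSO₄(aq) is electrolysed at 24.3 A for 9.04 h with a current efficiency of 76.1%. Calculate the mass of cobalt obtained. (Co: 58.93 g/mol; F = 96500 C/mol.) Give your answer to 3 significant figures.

184 g

Q = 24.3 × 32544 = 7.908×10^5 C
n(e⁻) = 7.908×10^5 / 96500 = 8.195 mol
Co²⁺ + 2e⁻ → Co, so theoretical m(Co) = 4.098 × 58.93 = 241.5 g
Actual mass = 76.1% × 241.5 = 184 g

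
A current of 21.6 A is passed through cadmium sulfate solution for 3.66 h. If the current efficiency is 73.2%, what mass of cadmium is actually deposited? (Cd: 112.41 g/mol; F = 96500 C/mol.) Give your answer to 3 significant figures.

121 g

Q = 21.6 × 13176 = 2.846×10^5 C
n(e⁻) = 2.846×10^5 / 96500 = 2.949 mol
Cd²⁺ + 2e⁻ → Cd, so theoretical m(Cd) = 1.475 × 112.41 = 165.8 g
Actual mass = 73.2% × 165.8 = 121 g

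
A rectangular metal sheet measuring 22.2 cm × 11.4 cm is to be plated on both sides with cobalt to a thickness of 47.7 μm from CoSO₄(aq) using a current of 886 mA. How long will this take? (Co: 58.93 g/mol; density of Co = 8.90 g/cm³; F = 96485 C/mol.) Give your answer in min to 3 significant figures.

Plated area = 2 × 22.2 × 11.4 = 506.2 cm²
Volume = 506.2 × 47.7×10⁻⁴ cm = 2.415 cm³
m(Co) = 2.415 × 8.90 = 21.49 g
n(Co) = 21.49 / 58.93 = 0.3647 mol; n(e⁻) = 2 × 0.3647 = 0.7294 mol
Q = 0.7294 × 96485 = 70380 C
t = 70380 / 0.886 = 79440 s = 1320 min

1320 min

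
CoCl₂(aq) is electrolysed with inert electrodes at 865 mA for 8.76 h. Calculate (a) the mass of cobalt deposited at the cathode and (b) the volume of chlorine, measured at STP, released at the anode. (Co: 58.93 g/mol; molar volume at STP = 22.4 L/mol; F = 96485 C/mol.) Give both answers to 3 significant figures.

8.33 g Co; 3.17 L Cl₂

Q = 0.865 × 31536 = 27280 C; n(e⁻) = 27280 / 96485 = 0.2827 mol
Cathode: Co²⁺ + 2e⁻ → Co → n(Co) = 0.2827/2 = 0.1414 mol → 8.33 g
Anode: 2Cl⁻ → Cl₂ + 2e⁻ → n(Cl₂) = 0.2827/2 = 0.1414 mol → 3.17 L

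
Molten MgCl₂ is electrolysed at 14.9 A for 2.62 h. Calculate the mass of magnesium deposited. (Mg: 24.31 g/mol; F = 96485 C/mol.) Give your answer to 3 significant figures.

Q = 14.9 A × 9432 s = 1.405×10^5 C
n(e⁻) = Q/F = 1.405×10^5/96485 = 1.456 mol
Mg²⁺ + 2e⁻ → Mg, so n(Mg) = 1.456 / 2 = 0.7280 mol
m = 0.7280 × 24.31 = 17.7 g

17.7 g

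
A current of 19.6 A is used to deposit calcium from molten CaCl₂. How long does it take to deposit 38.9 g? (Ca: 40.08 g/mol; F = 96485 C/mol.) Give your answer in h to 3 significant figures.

n(Ca) = 38.9 / 40.08 = 0.9706 mol
Ca²⁺ + 2e⁻ → Ca, so n(e⁻) = 2 × 0.9706 = 1.941 mol
Q = 1.941 × 96485 = 1.873×10^5 C
t = Q / I = 1.873×10^5 / 19.6 = 9556 s = 2.65 h

2.65 h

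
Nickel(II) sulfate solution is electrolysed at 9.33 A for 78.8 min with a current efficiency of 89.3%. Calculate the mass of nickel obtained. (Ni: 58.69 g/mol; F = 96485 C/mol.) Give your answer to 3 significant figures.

12.0 g

Q = 9.33 × 4728 = 44110 C
n(e⁻) = 44110 / 96485 = 0.4572 mol
Ni²⁺ + 2e⁻ → Ni, so theoretical m(Ni) = 0.2286 × 58.69 = 13.42 g
Actual mass = 89.3% × 13.42 = 12.0 g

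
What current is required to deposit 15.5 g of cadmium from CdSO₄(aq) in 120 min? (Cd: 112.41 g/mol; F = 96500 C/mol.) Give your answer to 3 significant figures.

n(Cd) = 15.5 / 112.41 = 0.1379 mol
Cd²⁺ + 2e⁻ → Cd, so n(e⁻) = 2 × 0.1379 = 0.2758 mol
Q = 0.2758 × 96500 = 26610 C
I = Q / t = 26610 / 7200 s = 3.70 A

3.70 A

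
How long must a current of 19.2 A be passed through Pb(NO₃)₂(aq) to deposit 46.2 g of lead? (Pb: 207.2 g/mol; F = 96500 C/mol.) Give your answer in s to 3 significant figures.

2240 s

n(Pb) = 46.2 / 207.2 = 0.2230 mol
Pb²⁺ + 2e⁻ → Pb, so n(e⁻) = 2 × 0.2230 = 0.4460 mol
Q = 0.4460 × 96500 = 43040 C
t = Q / I = 43040 / 19.2 = 2242 s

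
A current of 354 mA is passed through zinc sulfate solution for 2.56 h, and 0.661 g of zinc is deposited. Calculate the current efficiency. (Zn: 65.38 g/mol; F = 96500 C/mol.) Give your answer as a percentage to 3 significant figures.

59.8%

Q = 0.354 × 9216 = 3262 C
n(e⁻) = 3262 / 96500 = 0.03380 mol
Zn²⁺ + 2e⁻ → Zn, so theoretical n(Zn) = 0.01690 mol → 1.105 g
Efficiency = 0.661 / 1.105 = 0.5982 = 59.8%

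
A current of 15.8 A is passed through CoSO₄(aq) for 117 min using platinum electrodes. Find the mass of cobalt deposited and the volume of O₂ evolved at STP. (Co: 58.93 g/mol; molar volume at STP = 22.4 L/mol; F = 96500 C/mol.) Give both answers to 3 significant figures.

33.9 g Co; 6.44 L O₂

Q = 15.8 × 7020 = 1.109×10^5 C; n(e⁻) = 1.109×10^5 / 96500 = 1.149 mol
Cathode: Co²⁺ + 2e⁻ → Co → n(Co) = 1.149/2 = 0.5745 mol → 33.9 g
Anode: 2H₂O → O₂ + 4H⁺ + 4e⁻ → n(O₂) = 1.149/4 = 0.2873 mol → 6.44 L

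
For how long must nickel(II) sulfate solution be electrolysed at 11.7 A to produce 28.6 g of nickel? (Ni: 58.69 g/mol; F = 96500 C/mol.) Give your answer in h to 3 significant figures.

n(Ni) = 28.6 / 58.69 = 0.4873 mol
Ni²⁺ + 2e⁻ → Ni, so n(e⁻) = 2 × 0.4873 = 0.9746 mol
Q = 0.9746 × 96500 = 94050 C
t = Q / I = 94050 / 11.7 = 8038 s = 2.23 h

2.23 h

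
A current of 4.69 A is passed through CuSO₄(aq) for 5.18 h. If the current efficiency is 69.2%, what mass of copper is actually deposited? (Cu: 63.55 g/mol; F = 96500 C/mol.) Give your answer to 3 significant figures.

Q = 4.69 × 18648 = 87460 C
n(e⁻) = 87460 / 96500 = 0.9063 mol
Cu²⁺ + 2e⁻ → Cu, so theoretical m(Cu) = 0.4532 × 63.55 = 28.80 g
Actual mass = 69.2% × 28.80 = 19.9 g

19.9 g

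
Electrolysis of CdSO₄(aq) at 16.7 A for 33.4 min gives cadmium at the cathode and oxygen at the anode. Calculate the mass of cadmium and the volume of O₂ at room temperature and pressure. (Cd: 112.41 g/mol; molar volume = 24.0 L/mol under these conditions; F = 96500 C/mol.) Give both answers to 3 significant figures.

Q = 16.7 × 2004 = 33470 C; n(e⁻) = 33470 / 96500 = 0.3468 mol
Cathode: Cd²⁺ + 2e⁻ → Cd → n(Cd) = 0.3468/2 = 0.1734 mol → 19.5 g
Anode: 2H₂O → O₂ + 4H⁺ + 4e⁻ → n(O₂) = 0.3468/4 = 0.08670 mol → 2.08 L

19.5 g Cd; 2.08 L O₂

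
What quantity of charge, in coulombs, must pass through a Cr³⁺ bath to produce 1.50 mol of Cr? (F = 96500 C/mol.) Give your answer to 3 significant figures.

4.34×10^5 C

Cr³⁺ + 3e⁻ → Cr, so n(e⁻) = 3 × 1.50 = 4.500 mol
Q = 4.500 × 96500 = 4.343×10^5 C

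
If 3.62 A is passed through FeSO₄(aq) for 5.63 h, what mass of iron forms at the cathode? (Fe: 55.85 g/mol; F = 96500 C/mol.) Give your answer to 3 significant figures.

21.2 g

Charge passed = 3.62 × 20268 = 73370 C
Moles of electrons = 73370 / 96500 = 0.7603 mol
Fe²⁺ + 2e⁻ → Fe, so n(Fe) = 0.7603 / 2 = 0.3802 mol
m = 0.3802 × 55.85 = 21.2 g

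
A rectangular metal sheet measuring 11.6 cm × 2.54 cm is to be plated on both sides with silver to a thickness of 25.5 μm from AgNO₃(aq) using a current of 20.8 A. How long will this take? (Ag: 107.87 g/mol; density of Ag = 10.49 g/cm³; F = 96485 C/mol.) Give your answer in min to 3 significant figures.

Plated area = 2 × 11.6 × 2.54 = 58.93 cm²
Volume = 58.93 × 25.5×10⁻⁴ cm = 0.1503 cm³
m(Ag) = 0.1503 × 10.49 = 1.577 g
n(Ag) = 1.577 / 107.87 = 0.01462 mol; n(e⁻) = 0.01462 mol
Q = 0.01462 × 96485 = 1411 C
t = 1411 / 20.8 = 67.84 s = 1.13 min

1.13 min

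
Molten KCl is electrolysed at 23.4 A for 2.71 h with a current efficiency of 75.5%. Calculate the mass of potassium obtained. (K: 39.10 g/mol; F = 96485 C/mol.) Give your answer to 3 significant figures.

69.8 g

Q = 23.4 × 9756 = 2.283×10^5 C
n(e⁻) = 2.283×10^5 / 96485 = 2.366 mol
K⁺ + e⁻ → K, so theoretical m(K) = 2.366 × 39.10 = 92.51 g
Actual mass = 75.5% × 92.51 = 69.8 g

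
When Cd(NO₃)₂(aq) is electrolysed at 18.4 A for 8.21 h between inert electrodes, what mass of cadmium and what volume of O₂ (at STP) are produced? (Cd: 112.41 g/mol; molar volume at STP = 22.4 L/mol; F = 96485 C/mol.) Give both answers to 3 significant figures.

Q = 18.4 × 29556 = 5.438×10^5 C; n(e⁻) = 5.438×10^5 / 96485 = 5.636 mol
Cathode: Cd²⁺ + 2e⁻ → Cd → n(Cd) = 5.636/2 = 2.818 mol → 317 g
Anode: 2H₂O → O₂ + 4H⁺ + 4e⁻ → n(O₂) = 5.636/4 = 1.409 mol → 31.6 L

317 g Cd; 31.6 L O₂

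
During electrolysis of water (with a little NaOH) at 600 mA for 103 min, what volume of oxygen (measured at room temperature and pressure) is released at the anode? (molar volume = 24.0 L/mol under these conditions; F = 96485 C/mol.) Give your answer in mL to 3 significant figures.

Q = 0.600 A × 6180 s = 3708 C
n(e⁻) = 3708 / 96485 = 0.03843 mol
2H₂O → O₂ + 4H⁺ + 4e⁻, so n(O₂) = 0.03843 / 4 = 0.009608 mol
V = 0.009608 × 24.0 = 0.2306 L
= 231 mL

231 mL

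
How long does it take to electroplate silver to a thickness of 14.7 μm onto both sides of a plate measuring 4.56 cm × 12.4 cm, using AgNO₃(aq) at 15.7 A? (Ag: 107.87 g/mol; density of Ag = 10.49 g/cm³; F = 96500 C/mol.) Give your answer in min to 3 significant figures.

1.66 min

Plated area = 2 × 4.56 × 12.4 = 113.1 cm²
Volume = 113.1 × 14.7×10⁻⁴ cm = 0.1663 cm³
m(Ag) = 0.1663 × 10.49 = 1.744 g
n(Ag) = 1.744 / 107.87 = 0.01617 mol; n(e⁻) = 0.01617 mol
Q = 0.01617 × 96500 = 1560 C
t = 1560 / 15.7 = 99.36 s = 1.66 min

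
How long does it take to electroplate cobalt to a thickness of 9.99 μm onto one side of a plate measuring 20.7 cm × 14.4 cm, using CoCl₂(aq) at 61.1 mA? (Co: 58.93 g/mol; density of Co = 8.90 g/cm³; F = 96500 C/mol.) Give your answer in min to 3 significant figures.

2370 min

Plated area = 20.7 × 14.4 = 298.1 cm²
Volume = 298.1 × 9.99×10⁻⁴ cm = 0.2978 cm³
m(Co) = 0.2978 × 8.90 = 2.650 g
n(Co) = 2.650 / 58.93 = 0.04497 mol; n(e⁻) = 2 × 0.04497 = 0.08994 mol
Q = 0.08994 × 96500 = 8679 C
t = 8679 / 0.0611 = 1.420×10^5 s = 2370 min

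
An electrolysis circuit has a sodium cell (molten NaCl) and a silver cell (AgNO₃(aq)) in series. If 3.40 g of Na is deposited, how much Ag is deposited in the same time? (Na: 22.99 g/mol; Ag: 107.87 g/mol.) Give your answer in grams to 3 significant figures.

16.0 g

n(Na) = 3.40 / 22.99 = 0.1479 mol
Na⁺ + e⁻ → Na, so n(e⁻) = 0.1479 mol
In series, the same 0.1479 mol of electrons flows through the second cell.
Ag⁺ + e⁻ → Ag, so n(Ag) = 0.1479 mol
m(Ag) = 0.1479 × 107.87 = 16.0 g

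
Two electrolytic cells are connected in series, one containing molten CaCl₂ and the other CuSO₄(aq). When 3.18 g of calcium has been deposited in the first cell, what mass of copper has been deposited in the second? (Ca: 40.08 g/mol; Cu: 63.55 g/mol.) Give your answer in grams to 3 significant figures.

5.04 g

n(Ca) = 3.18 / 40.08 = 0.07934 mol
Ca²⁺ + 2e⁻ → Ca, so n(e⁻) = 2 × 0.07934 = 0.1587 mol
Same current for the same time ⇒ same n(e⁻) = 0.1587 mol in both cells.
Cu²⁺ + 2e⁻ → Cu, so n(Cu) = 0.1587 / 2 = 0.07935 mol
m(Cu) = 0.07935 × 63.55 = 5.04 g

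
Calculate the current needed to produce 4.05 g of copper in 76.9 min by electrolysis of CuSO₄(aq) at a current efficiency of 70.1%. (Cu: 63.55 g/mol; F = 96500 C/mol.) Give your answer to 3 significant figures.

3.80 A

n(Cu) = 4.05 / 63.55 = 0.06373 mol
Cu²⁺ + 2e⁻ → Cu, so n(e⁻) = 2 × 0.06373 = 0.1275 mol
Q = 0.1275 × 96500 / 0.701 = 17550 C
I = Q / t = 17550 / 4614 s = 3.80 A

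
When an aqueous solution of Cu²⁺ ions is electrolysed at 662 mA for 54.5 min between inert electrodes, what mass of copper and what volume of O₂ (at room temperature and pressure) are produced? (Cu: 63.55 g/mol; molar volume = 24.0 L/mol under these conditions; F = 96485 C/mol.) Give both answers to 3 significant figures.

0.713 g Cu; 0.135 L O₂

Q = 0.662 × 3270 = 2165 C; n(e⁻) = 2165 / 96485 = 0.02244 mol
Cathode: Cu²⁺ + 2e⁻ → Cu → n(Cu) = 0.02244/2 = 0.01122 mol → 0.713 g
Anode: 2H₂O → O₂ + 4H⁺ + 4e⁻ → n(O₂) = 0.02244/4 = 0.005610 mol → 0.135 L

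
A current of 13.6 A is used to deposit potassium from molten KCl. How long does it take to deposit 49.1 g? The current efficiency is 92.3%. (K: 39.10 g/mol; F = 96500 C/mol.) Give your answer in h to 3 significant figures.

2.68 h

n(K) = 49.1 / 39.10 = 1.256 mol
K⁺ + e⁻ → K, so n(e⁻) = 1.256 mol
Q = 1.256 × 96500 / 0.923 = 1.313×10^5 C
t = Q / I = 1.313×10^5 / 13.6 = 9654 s = 2.68 h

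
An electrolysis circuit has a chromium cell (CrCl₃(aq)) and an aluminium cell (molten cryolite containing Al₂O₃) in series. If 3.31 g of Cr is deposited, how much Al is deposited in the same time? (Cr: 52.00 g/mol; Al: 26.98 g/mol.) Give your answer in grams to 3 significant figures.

n(Cr) = 3.31 / 52.00 = 0.06365 mol
Cr³⁺ + 3e⁻ → Cr, so n(e⁻) = 3 × 0.06365 = 0.1910 mol
Since the cells are in series, n(e⁻) in the Al cell is also 0.1910 mol.
Al³⁺ + 3e⁻ → Al, so n(Al) = 0.1910 / 3 = 0.06367 mol
m(Al) = 0.06367 × 26.98 = 1.72 g

1.72 g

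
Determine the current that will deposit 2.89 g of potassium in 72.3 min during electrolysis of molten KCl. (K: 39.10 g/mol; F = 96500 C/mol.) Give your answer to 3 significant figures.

n(K) = 2.89 / 39.10 = 0.07391 mol
K⁺ + e⁻ → K, so n(e⁻) = 0.07391 mol
Q = 0.07391 × 96500 = 7132 C
I = Q / t = 7132 / 4338 s = 1.64 A

1.64 A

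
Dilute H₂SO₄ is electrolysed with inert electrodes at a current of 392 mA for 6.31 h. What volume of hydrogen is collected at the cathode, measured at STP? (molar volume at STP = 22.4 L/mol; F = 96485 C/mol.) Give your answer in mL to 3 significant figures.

Q = It = 0.392 × 22716 = 8905 C
Moles of electrons = 8905 / 96485 = 0.09229 mol
2H⁺ + 2e⁻ → H₂, so n(H₂) = 0.09229 / 2 = 0.04615 mol
V = 0.04615 × 22.4 = 1.034 L
= 1030 mL

1030 mL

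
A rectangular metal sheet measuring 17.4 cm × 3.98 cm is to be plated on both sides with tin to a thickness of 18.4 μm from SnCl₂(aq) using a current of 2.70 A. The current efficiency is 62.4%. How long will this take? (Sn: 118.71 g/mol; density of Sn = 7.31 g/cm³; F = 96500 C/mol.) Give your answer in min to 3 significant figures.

30.0 min

Plated area = 2 × 17.4 × 3.98 = 138.5 cm²
Volume = 138.5 × 18.4×10⁻⁴ cm = 0.2548 cm³
m(Sn) = 0.2548 × 7.31 = 1.863 g
n(Sn) = 1.863 / 118.71 = 0.01569 mol; n(e⁻) = 2 × 0.01569 = 0.03138 mol
Q = 0.03138 × 96500 / 0.624 = 4853 C
t = 4853 / 2.70 = 1797 s = 30.0 min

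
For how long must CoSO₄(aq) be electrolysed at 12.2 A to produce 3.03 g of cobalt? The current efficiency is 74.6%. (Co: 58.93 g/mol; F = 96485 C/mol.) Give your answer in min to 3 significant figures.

n(Co) = 3.03 / 58.93 = 0.05142 mol
Co²⁺ + 2e⁻ → Co, so n(e⁻) = 2 × 0.05142 = 0.1028 mol
Q = 0.1028 × 96485 / 0.746 = 13300 C
t = Q / I = 13300 / 12.2 = 1090 s = 18.2 min

18.2 min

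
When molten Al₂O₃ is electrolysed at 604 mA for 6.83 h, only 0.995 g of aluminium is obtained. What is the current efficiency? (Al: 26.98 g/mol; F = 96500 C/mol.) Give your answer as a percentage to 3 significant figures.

71.9%

Q = 0.604 × 24588 = 14850 C
n(e⁻) = 14850 / 96500 = 0.1539 mol
Al³⁺ + 3e⁻ → Al, so theoretical n(Al) = 0.05130 mol → 1.384 g
Efficiency = 0.995 / 1.384 = 0.7189 = 71.9%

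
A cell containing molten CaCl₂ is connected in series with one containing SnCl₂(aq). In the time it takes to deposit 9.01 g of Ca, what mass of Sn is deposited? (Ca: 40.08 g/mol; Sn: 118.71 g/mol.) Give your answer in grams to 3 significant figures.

26.7 g

n(Ca) = 9.01 / 40.08 = 0.2248 mol
Ca²⁺ + 2e⁻ → Ca, so n(e⁻) = 2 × 0.2248 = 0.4496 mol
The cells are in series, so the same charge (and hence the same n(e⁻) = 0.4496 mol) passes through both.
Sn²⁺ + 2e⁻ → Sn, so n(Sn) = 0.4496 / 2 = 0.2248 mol
m(Sn) = 0.2248 × 118.71 = 26.7 g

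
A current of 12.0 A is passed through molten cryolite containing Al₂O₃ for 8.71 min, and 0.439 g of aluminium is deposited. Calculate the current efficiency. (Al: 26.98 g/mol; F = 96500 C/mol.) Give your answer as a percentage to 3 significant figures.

75.1%

Q = 12.0 × 522.6 = 6271 C
n(e⁻) = 6271 / 96500 = 0.06498 mol
Al³⁺ + 3e⁻ → Al, so theoretical n(Al) = 0.02166 mol → 0.5844 g
Efficiency = 0.439 / 0.5844 = 0.7512 = 75.1%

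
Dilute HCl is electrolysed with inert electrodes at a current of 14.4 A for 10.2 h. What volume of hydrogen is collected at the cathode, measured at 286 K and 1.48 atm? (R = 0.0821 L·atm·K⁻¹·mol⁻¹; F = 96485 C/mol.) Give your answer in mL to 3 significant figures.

Q = It = 14.4 × 36720 = 5.288×10^5 C
n(e⁻) = Q/F = 5.288×10^5/96485 = 5.481 mol
2H⁺ + 2e⁻ → H₂, so n(H₂) = 5.481 / 2 = 2.741 mol
V = nRT/P = 2.741 × 0.0821 × 286 / 1.48 = 43.49 L
= 43500 mL

43500 mL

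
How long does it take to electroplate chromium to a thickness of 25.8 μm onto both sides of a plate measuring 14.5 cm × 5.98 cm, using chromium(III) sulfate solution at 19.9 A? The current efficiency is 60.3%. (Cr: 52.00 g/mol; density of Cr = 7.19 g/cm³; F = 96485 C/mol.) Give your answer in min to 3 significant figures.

24.9 min

Plated area = 2 × 14.5 × 5.98 = 173.4 cm²
Volume = 173.4 × 25.8×10⁻⁴ cm = 0.4474 cm³
m(Cr) = 0.4474 × 7.19 = 3.217 g
n(Cr) = 3.217 / 52.00 = 0.06187 mol; n(e⁻) = 3 × 0.06187 = 0.1856 mol
Q = 0.1856 × 96485 / 0.603 = 29700 C
t = 29700 / 19.9 = 1492 s = 24.9 min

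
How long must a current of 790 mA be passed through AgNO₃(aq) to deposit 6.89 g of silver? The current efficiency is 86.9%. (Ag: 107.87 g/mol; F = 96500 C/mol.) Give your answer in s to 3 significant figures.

n(Ag) = 6.89 / 107.87 = 0.06387 mol
Ag⁺ + e⁻ → Ag, so n(e⁻) = 0.06387 mol
Q = 0.06387 × 96500 / 0.869 = 7093 C
t = Q / I = 7093 / 0.790 = 8978 s

8980 s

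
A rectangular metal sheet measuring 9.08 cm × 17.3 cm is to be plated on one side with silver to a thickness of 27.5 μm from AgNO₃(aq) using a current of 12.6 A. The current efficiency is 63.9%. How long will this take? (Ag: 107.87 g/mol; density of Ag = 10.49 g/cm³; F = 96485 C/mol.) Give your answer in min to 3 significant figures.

8.39 min

Plated area = 9.08 × 17.3 = 157.1 cm²
Volume = 157.1 × 27.5×10⁻⁴ cm = 0.4320 cm³
m(Ag) = 0.4320 × 10.49 = 4.532 g
n(Ag) = 4.532 / 107.87 = 0.04201 mol; n(e⁻) = 0.04201 mol
Q = 0.04201 × 96485 / 0.639 = 6343 C
t = 6343 / 12.6 = 503.4 s = 8.39 min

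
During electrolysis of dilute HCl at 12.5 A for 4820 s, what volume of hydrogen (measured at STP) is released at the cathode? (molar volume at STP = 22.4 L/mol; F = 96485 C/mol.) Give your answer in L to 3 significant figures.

Charge passed = 12.5 × 4820 = 60250 C
n(e⁻) = 60250 / 96485 = 0.6244 mol
2H⁺ + 2e⁻ → H₂, so n(H₂) = 0.6244 / 2 = 0.3122 mol
V = 0.3122 × 22.4 = 6.993 L

6.99 L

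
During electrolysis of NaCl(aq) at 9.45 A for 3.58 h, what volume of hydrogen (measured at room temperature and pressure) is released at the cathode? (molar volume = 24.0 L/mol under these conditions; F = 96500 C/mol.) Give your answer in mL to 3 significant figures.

Charge passed = 9.45 × 12888 = 1.218×10^5 C
Moles of electrons = 1.218×10^5 / 96500 = 1.262 mol
2H⁺ + 2e⁻ → H₂, so n(H₂) = 1.262 / 2 = 0.6310 mol
V = 0.6310 × 24.0 = 15.14 L
= 15100 mL

15100 mL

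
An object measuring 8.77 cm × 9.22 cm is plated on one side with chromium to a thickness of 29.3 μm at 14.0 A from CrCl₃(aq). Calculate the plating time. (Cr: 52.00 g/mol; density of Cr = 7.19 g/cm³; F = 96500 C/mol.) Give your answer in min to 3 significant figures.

Plated area = 8.77 × 9.22 = 80.86 cm²
Volume = 80.86 × 29.3×10⁻⁴ cm = 0.2369 cm³
m(Cr) = 0.2369 × 7.19 = 1.703 g
n(Cr) = 1.703 / 52.00 = 0.03275 mol; n(e⁻) = 3 × 0.03275 = 0.09825 mol
Q = 0.09825 × 96500 = 9481 C
t = 9481 / 14.0 = 677.2 s = 11.3 min

11.3 min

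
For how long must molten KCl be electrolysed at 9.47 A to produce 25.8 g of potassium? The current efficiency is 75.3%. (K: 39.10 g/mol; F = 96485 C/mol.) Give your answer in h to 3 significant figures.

n(K) = 25.8 / 39.10 = 0.6598 mol
K⁺ + e⁻ → K, so n(e⁻) = 0.6598 mol
Q = 0.6598 × 96485 / 0.753 = 84540 C
t = Q / I = 84540 / 9.47 = 8927 s = 2.48 h

2.48 h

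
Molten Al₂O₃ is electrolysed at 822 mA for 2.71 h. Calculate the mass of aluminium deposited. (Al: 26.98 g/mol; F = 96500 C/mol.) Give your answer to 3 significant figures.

0.747 g

Q = It = 0.822 × 9756 = 8019 C
Moles of electrons = 8019 / 96500 = 0.08310 mol
Al³⁺ + 3e⁻ → Al, so n(Al) = 0.08310 / 3 = 0.02770 mol
m = 0.02770 × 26.98 = 0.747 g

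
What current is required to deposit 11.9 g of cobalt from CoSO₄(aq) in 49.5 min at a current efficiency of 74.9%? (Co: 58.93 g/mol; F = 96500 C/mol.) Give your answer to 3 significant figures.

17.5 A

n(Co) = 11.9 / 58.93 = 0.2019 mol
Co²⁺ + 2e⁻ → Co, so n(e⁻) = 2 × 0.2019 = 0.4038 mol
Q = 0.4038 × 96500 / 0.749 = 52020 C
I = Q / t = 52020 / 2970 s = 17.5 A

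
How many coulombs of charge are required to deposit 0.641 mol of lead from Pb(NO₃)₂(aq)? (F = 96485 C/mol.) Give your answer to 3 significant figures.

Pb²⁺ + 2e⁻ → Pb, so n(e⁻) = 2 × 0.641 = 1.282 mol
Q = 1.282 × 96485 = 1.237×10^5 C

1.24×10^5 C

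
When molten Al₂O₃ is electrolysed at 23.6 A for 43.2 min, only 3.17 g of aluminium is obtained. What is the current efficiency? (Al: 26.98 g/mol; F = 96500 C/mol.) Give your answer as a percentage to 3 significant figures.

55.6%

Q = 23.6 × 2592 = 61170 C
n(e⁻) = 61170 / 96500 = 0.6339 mol
Al³⁺ + 3e⁻ → Al, so theoretical n(Al) = 0.2113 mol → 5.701 g
Efficiency = 3.17 / 5.701 = 0.5560 = 55.6%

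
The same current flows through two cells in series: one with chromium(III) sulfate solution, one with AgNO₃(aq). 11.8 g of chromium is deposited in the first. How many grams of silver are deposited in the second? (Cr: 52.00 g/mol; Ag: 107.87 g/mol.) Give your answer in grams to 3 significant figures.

n(Cr) = 11.8 / 52.00 = 0.2269 mol
Cr³⁺ + 3e⁻ → Cr, so n(e⁻) = 3 × 0.2269 = 0.6807 mol
Since the cells are in series, n(e⁻) in the Ag cell is also 0.6807 mol.
Ag⁺ + e⁻ → Ag, so n(Ag) = 0.6807 mol
m(Ag) = 0.6807 × 107.87 = 73.4 g

73.4 g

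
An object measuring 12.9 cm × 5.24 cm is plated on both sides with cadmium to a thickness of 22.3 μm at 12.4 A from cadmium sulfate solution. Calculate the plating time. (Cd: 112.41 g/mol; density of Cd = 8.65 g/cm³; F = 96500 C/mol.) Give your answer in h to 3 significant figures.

0.100 h

Plated area = 2 × 12.9 × 5.24 = 135.2 cm²
Volume = 135.2 × 22.3×10⁻⁴ cm = 0.3015 cm³
m(Cd) = 0.3015 × 8.65 = 2.608 g
n(Cd) = 2.608 / 112.41 = 0.02320 mol; n(e⁻) = 2 × 0.02320 = 0.04640 mol
Q = 0.04640 × 96500 = 4478 C
t = 4478 / 12.4 = 361.1 s = 0.100 h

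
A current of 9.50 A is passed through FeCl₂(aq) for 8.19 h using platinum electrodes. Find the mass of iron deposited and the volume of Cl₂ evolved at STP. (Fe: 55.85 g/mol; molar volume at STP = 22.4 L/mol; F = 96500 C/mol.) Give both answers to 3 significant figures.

81.1 g Fe; 32.5 L Cl₂

Q = 9.50 × 29484 = 2.801×10^5 C; n(e⁻) = 2.801×10^5 / 96500 = 2.903 mol
Cathode: Fe²⁺ + 2e⁻ → Fe → n(Fe) = 2.903/2 = 1.452 mol → 81.1 g
Anode: 2Cl⁻ → Cl₂ + 2e⁻ → n(Cl₂) = 2.903/2 = 1.452 mol → 32.5 L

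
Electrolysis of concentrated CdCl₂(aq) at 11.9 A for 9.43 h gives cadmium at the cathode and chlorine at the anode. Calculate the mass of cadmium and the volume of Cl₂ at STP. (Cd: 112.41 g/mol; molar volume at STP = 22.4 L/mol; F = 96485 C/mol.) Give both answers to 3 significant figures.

235 g Cd; 46.9 L Cl₂

Q = 11.9 × 33948 = 4.040×10^5 C; n(e⁻) = 4.040×10^5 / 96485 = 4.187 mol
Cathode: Cd²⁺ + 2e⁻ → Cd → n(Cd) = 4.187/2 = 2.094 mol → 235 g
Anode: 2Cl⁻ → Cl₂ + 2e⁻ → n(Cl₂) = 4.187/2 = 2.094 mol → 46.9 L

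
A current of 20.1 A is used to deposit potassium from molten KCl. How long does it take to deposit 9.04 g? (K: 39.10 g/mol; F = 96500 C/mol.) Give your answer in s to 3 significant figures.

n(K) = 9.04 / 39.10 = 0.2312 mol
K⁺ + e⁻ → K, so n(e⁻) = 0.2312 mol
Q = 0.2312 × 96500 = 22310 C
t = Q / I = 22310 / 20.1 = 1110 s

1110 s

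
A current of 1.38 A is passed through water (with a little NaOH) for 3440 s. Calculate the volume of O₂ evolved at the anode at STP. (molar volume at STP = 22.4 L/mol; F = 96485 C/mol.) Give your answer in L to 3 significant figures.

0.276 L

Charge passed = 1.38 × 3440 = 4747 C
n(e⁻) = Q/F = 4747/96485 = 0.04920 mol
2H₂O → O₂ + 4H⁺ + 4e⁻, so n(O₂) = 0.04920 / 4 = 0.01230 mol
V = 0.01230 × 22.4 = 0.2755 L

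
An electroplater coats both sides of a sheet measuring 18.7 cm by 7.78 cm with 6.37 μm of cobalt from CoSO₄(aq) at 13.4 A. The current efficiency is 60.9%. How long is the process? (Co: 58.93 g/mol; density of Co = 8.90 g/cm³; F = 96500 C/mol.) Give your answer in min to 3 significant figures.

11.0 min

Plated area = 2 × 18.7 × 7.78 = 291.0 cm²
Volume = 291.0 × 6.37×10⁻⁴ cm = 0.1854 cm³
m(Co) = 0.1854 × 8.90 = 1.650 g
n(Co) = 1.650 / 58.93 = 0.02800 mol; n(e⁻) = 2 × 0.02800 = 0.05600 mol
Q = 0.05600 × 96500 / 0.609 = 8874 C
t = 8874 / 13.4 = 662.2 s = 11.0 min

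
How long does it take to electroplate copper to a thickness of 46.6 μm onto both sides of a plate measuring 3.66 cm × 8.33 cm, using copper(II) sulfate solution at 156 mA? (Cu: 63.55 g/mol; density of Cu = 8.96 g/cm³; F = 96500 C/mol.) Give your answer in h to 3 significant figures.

13.8 h

Plated area = 2 × 3.66 × 8.33 = 60.98 cm²
Volume = 60.98 × 46.6×10⁻⁴ cm = 0.2842 cm³
m(Cu) = 0.2842 × 8.96 = 2.546 g
n(Cu) = 2.546 / 63.55 = 0.04006 mol; n(e⁻) = 2 × 0.04006 = 0.08012 mol
Q = 0.08012 × 96500 = 7732 C
t = 7732 / 0.156 = 49560 s = 13.8 h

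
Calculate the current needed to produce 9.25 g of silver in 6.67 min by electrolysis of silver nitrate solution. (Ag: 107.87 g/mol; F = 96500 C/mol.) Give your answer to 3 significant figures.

n(Ag) = 9.25 / 107.87 = 0.08575 mol
Ag⁺ + e⁻ → Ag, so n(e⁻) = 0.08575 mol
Q = 0.08575 × 96500 = 8275 C
I = Q / t = 8275 / 400.2 s = 20.7 A

20.7 A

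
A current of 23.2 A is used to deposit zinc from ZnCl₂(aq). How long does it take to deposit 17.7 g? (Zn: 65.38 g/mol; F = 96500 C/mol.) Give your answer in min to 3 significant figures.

37.5 min

n(Zn) = 17.7 / 65.38 = 0.2707 mol
Zn²⁺ + 2e⁻ → Zn, so n(e⁻) = 2 × 0.2707 = 0.5414 mol
Q = 0.5414 × 96500 = 52250 C
t = Q / I = 52250 / 23.2 = 2252 s = 37.5 min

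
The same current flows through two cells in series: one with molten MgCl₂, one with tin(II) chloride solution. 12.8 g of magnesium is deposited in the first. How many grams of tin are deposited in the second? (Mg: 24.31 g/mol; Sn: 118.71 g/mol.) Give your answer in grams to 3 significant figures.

62.5 g

n(Mg) = 12.8 / 24.31 = 0.5265 mol
Mg²⁺ + 2e⁻ → Mg, so n(e⁻) = 2 × 0.5265 = 1.053 mol
The cells are in series, so the same charge (and hence the same n(e⁻) = 1.053 mol) passes through both.
Sn²⁺ + 2e⁻ → Sn, so n(Sn) = 1.053 / 2 = 0.5265 mol
m(Sn) = 0.5265 × 118.71 = 62.5 g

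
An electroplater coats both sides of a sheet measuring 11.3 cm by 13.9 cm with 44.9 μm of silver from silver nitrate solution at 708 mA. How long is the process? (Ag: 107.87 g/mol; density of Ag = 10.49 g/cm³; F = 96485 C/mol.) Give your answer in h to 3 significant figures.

Plated area = 2 × 11.3 × 13.9 = 314.1 cm²
Volume = 314.1 × 44.9×10⁻⁴ cm = 1.410 cm³
m(Ag) = 1.410 × 10.49 = 14.79 g
n(Ag) = 14.79 / 107.87 = 0.1371 mol; n(e⁻) = 0.1371 mol
Q = 0.1371 × 96485 = 13230 C
t = 13230 / 0.708 = 18690 s = 5.19 h

5.19 h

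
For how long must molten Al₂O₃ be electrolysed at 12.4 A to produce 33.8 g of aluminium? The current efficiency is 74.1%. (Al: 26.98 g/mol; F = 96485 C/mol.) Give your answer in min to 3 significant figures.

658 min

n(Al) = 33.8 / 26.98 = 1.253 mol
Al³⁺ + 3e⁻ → Al, so n(e⁻) = 3 × 1.253 = 3.759 mol
Q = 3.759 × 96485 / 0.741 = 4.895×10^5 C
t = Q / I = 4.895×10^5 / 12.4 = 39480 s = 658 min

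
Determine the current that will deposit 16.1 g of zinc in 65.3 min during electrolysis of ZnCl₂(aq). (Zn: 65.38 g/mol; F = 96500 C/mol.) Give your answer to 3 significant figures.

n(Zn) = 16.1 / 65.38 = 0.2463 mol
Zn²⁺ + 2e⁻ → Zn, so n(e⁻) = 2 × 0.2463 = 0.4926 mol
Q = 0.4926 × 96500 = 47540 C
I = Q / t = 47540 / 3918 s = 12.1 A

12.1 A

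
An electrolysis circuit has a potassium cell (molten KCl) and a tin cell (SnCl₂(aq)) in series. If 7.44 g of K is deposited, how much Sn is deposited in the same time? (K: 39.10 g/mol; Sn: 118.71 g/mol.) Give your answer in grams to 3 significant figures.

11.3 g

n(K) = 7.44 / 39.10 = 0.1903 mol
K⁺ + e⁻ → K, so n(e⁻) = 0.1903 mol
Same current for the same time ⇒ same n(e⁻) = 0.1903 mol in both cells.
Sn²⁺ + 2e⁻ → Sn, so n(Sn) = 0.1903 / 2 = 0.09515 mol
m(Sn) = 0.09515 × 118.71 = 11.3 g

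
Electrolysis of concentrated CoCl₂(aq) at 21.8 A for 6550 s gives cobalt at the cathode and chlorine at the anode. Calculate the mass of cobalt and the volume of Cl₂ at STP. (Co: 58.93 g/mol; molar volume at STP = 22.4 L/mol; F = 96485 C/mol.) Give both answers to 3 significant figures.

Q = 21.8 × 6550 = 1.428×10^5 C; n(e⁻) = 1.428×10^5 / 96485 = 1.480 mol
Cathode: Co²⁺ + 2e⁻ → Co → n(Co) = 1.480/2 = 0.7400 mol → 43.6 g
Anode: 2Cl⁻ → Cl₂ + 2e⁻ → n(Cl₂) = 1.480/2 = 0.7400 mol → 16.6 L

43.6 g Co; 16.6 L Cl₂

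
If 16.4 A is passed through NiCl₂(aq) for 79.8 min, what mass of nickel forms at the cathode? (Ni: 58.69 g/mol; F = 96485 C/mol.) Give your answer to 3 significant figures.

Q = 16.4 A × 4788 s = 78520 C
n(e⁻) = Q/F = 78520/96485 = 0.8138 mol
Ni²⁺ + 2e⁻ → Ni, so n(Ni) = 0.8138 / 2 = 0.4069 mol
m = 0.4069 × 58.69 = 23.9 g

23.9 g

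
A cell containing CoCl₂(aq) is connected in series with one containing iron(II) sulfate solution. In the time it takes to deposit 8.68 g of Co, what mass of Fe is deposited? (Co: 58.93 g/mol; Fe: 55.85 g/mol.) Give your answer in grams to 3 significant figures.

8.23 g

n(Co) = 8.68 / 58.93 = 0.1473 mol
Co²⁺ + 2e⁻ → Co, so n(e⁻) = 2 × 0.1473 = 0.2946 mol
Same current for the same time ⇒ same n(e⁻) = 0.2946 mol in both cells.
Fe²⁺ + 2e⁻ → Fe, so n(Fe) = 0.2946 / 2 = 0.1473 mol
m(Fe) = 0.1473 × 55.85 = 8.23 g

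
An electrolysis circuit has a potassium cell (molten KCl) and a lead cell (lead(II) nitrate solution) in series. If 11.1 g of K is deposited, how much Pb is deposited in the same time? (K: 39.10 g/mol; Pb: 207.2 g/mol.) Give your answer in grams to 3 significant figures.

n(K) = 11.1 / 39.10 = 0.2839 mol
K⁺ + e⁻ → K, so n(e⁻) = 0.2839 mol
Since the cells are in series, n(e⁻) in the Pb cell is also 0.2839 mol.
Pb²⁺ + 2e⁻ → Pb, so n(Pb) = 0.2839 / 2 = 0.1420 mol
m(Pb) = 0.1420 × 207.2 = 29.4 g

29.4 g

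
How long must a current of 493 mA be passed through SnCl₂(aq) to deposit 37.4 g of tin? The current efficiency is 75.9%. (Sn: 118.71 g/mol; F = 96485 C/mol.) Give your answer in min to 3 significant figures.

n(Sn) = 37.4 / 118.71 = 0.3151 mol
Sn²⁺ + 2e⁻ → Sn, so n(e⁻) = 2 × 0.3151 = 0.6302 mol
Q = 0.6302 × 96485 / 0.759 = 80110 C
t = Q / I = 80110 / 0.493 = 1.625×10^5 s = 2710 min

2710 min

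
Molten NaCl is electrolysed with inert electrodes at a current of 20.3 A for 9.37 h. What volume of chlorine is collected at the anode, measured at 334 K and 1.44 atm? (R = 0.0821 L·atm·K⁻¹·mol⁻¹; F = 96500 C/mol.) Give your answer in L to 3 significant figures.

Q = 20.3 A × 33732 s = 6.848×10^5 C
n(e⁻) = Q/F = 6.848×10^5/96500 = 7.096 mol
2Cl⁻ → Cl₂ + 2e⁻, so n(Cl₂) = 7.096 / 2 = 3.548 mol
V = nRT/P = 3.548 × 0.0821 × 334 / 1.44 = 67.56 L

67.6 L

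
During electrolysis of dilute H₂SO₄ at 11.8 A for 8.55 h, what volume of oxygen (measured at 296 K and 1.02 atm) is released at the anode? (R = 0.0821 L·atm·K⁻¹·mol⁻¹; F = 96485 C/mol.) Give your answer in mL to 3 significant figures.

Charge passed = 11.8 × 30780 = 3.632×10^5 C
n(e⁻) = Q/F = 3.632×10^5/96485 = 3.764 mol
2H₂O → O₂ + 4H⁺ + 4e⁻, so n(O₂) = 3.764 / 4 = 0.9410 mol
V = nRT/P = 0.9410 × 0.0821 × 296 / 1.02 = 22.42 L
= 22400 mL

22400 mL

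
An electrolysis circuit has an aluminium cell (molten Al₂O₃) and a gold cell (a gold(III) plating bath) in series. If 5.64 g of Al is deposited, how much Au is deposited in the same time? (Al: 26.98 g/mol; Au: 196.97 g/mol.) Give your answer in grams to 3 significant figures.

n(Al) = 5.64 / 26.98 = 0.2090 mol
Al³⁺ + 3e⁻ → Al, so n(e⁻) = 3 × 0.2090 = 0.6270 mol
Since the cells are in series, n(e⁻) in the Au cell is also 0.6270 mol.
Au³⁺ + 3e⁻ → Au, so n(Au) = 0.6270 / 3 = 0.2090 mol
m(Au) = 0.2090 × 196.97 = 41.2 g

41.2 g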